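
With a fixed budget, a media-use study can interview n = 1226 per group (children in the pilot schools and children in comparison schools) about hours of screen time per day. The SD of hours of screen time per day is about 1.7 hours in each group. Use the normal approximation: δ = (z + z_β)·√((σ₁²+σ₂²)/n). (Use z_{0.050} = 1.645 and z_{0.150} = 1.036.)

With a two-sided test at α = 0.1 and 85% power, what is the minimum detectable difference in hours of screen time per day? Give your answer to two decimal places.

δ = (z_{α/2} + z_β) · √((σ₁²+σ₂²)/n)
  = (1.645 + 1.036) · √(5.78/1226)
  = 2.681 · √0.00471
  = 2.681 · 0.0687
  = 0.1841

Minimum detectable difference ≈ 0.18 hours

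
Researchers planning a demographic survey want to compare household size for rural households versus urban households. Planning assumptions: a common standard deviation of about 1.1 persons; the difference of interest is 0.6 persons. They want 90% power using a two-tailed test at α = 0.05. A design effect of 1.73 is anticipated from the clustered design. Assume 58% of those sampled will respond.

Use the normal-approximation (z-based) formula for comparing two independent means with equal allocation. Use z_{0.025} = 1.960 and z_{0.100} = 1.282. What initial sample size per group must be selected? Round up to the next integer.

n = 211 per group

n = (z_{α/2} + z_β)² · (σ₁² + σ₂²) / δ²
  = (1.960 + 1.282)² · (2·1.1² = 2.42) / 0.6²
  = 10.5106 · 2.42 / 0.36
  = 70.65
Design effect: 1.73 × 70.65 = 122.23.
Adjust for 58% response: 122.23 / 0.58 = 210.74.
Round up → n = 211 per group.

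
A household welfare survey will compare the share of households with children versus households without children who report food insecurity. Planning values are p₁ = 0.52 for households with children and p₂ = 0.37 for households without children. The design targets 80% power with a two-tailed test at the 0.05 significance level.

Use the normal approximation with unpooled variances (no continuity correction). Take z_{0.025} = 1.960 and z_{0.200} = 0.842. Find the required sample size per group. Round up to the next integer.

n = (z_{α/2} + z_β)² · [p₁(1−p₁) + p₂(1−p₂)] / (p₁ − p₂)²
  = (1.960 + 0.842)² · (0.52·0.48 + 0.37·0.63) / (0.15)²
  = (2.802)² · (0.2496 + 0.2331) / 0.0225
  = 7.8512 · 0.4827 / 0.0225
  = 168.43
Round up → n = 169 per group.

n = 169 per group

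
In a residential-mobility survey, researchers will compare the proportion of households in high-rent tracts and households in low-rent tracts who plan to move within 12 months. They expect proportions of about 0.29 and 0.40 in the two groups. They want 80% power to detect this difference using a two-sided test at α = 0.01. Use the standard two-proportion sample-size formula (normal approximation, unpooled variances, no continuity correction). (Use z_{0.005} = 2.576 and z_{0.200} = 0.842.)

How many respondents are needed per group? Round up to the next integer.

n = (z_{α/2} + z_β)² · [p₁(1−p₁) + p₂(1−p₂)] / (p₁ − p₂)²
  = (2.576 + 0.842)² · (0.29·0.71 + 0.40·0.60) / (-0.11)²
  = (3.418)² · (0.2059 + 0.2400) / 0.0121
  = 11.6827 · 0.4459 / 0.0121
  = 430.52
Round up → n = 431 per group.

n = 431 per group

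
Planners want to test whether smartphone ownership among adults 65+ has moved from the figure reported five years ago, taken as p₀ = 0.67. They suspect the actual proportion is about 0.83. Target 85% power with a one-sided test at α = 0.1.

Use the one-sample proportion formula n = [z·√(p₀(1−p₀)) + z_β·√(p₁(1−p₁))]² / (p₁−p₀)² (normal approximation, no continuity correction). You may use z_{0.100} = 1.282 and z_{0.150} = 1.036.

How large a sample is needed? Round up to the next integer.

n = [z_α·√(p₀q₀) + z_β·√(p₁q₁)]² / (p₁ − p₀)²
  = [1.282·√(0.67·0.33) + 1.036·√(0.83·0.17)]² / (0.16)²
  = [1.282·0.4702 + 1.036·0.3756]² / 0.0256
  = [0.9920]² / 0.0256
  = 38.44
Round up → n = 39.

n = 39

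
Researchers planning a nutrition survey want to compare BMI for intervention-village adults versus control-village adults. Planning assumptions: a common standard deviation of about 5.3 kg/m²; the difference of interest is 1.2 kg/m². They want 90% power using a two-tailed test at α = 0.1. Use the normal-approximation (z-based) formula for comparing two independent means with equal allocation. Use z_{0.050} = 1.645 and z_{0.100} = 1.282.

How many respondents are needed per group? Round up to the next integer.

n = (z_{α/2} + z_β)² · (σ₁² + σ₂²) / δ²
  = (1.645 + 1.282)² · (2·5.3² = 56.18) / 1.2²
  = 8.5673 · 56.18 / 1.44
  = 334.24
Round up → n = 335 per group.

n = 335 per group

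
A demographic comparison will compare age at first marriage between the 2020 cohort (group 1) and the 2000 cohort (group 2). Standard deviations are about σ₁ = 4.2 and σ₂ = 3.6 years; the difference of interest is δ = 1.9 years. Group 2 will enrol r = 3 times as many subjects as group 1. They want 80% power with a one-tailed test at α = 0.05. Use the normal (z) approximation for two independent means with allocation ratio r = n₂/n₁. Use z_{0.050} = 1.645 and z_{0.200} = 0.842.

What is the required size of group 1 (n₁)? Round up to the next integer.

n₁ = 38

n₁ = (z_α + z_β)² · (σ₁² + σ₂²/r) / δ²
   = (1.645 + 0.842)² · (4.2² + 3.6²/3) / 1.9²
   = 6.1852 · (17.64 + 4.32) / 3.61
   = 6.1852 · 21.96 / 3.61
   = 37.63
Round up → n₁ = 38; n₂ = r·n₁ = 3 × 38 = 114.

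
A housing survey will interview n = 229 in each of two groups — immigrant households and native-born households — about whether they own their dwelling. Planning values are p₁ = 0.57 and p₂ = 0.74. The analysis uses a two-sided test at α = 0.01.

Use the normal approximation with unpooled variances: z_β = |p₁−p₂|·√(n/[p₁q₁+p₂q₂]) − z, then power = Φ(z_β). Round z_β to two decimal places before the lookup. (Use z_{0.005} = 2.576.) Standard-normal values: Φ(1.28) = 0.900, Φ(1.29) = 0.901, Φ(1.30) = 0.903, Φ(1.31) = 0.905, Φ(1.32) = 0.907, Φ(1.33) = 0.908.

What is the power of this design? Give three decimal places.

z_β = |p₁−p₂|·√(n/[p₁q₁+p₂q₂]) − z_{α/2}
    = 0.17 · √(229/0.4375) − 2.576
    = 0.17 · 22.8786 − 2.576
    = 3.8894 − 2.576 = 1.3134 → 1.31
Power = Φ(1.31) = 0.905.

Power ≈ 0.905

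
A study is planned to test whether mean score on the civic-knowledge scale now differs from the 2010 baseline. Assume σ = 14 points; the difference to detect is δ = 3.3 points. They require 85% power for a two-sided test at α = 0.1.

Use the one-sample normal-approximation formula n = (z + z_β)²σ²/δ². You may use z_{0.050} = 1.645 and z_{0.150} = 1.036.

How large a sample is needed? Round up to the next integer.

n = 130

n = (z_{α/2} + z_β)² · σ² / δ²
  = (1.645 + 1.036)² · 14² / 3.3²
  = 7.1878 · 196 / 10.89
  = 129.37
Round up → n = 130.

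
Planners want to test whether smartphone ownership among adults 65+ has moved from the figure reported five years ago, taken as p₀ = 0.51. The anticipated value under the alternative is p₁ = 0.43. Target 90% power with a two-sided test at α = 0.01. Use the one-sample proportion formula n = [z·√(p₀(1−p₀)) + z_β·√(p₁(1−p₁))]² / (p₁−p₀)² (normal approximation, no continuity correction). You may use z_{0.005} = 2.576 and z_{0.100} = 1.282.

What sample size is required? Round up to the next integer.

n = [z_{α/2}·√(p₀q₀) + z_β·√(p₁q₁)]² / (p₁ − p₀)²
  = [2.576·√(0.51·0.49) + 1.282·√(0.43·0.57)]² / (-0.08)²
  = [2.576·0.4999 + 1.282·0.4951]² / 0.0064
  = [1.9224]² / 0.0064
  = 577.46
Round up → n = 578.

n = 578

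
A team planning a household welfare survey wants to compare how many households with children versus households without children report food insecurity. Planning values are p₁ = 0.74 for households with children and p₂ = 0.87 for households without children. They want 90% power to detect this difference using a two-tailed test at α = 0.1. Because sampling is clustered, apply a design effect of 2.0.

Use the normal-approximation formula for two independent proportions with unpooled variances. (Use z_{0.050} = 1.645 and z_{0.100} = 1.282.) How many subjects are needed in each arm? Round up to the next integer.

n = 310 per group

n = (z_{α/2} + z_β)² · [p₁(1−p₁) + p₂(1−p₂)] / (p₁ − p₂)²
  = (1.645 + 1.282)² · (0.74·0.26 + 0.87·0.13) / (-0.13)²
  = (2.927)² · (0.1924 + 0.1131) / 0.0169
  = 8.5673 · 0.3055 / 0.0169
  = 154.87
Design effect: 2.0 × 154.87 = 309.74.
Round up → n = 310 per group.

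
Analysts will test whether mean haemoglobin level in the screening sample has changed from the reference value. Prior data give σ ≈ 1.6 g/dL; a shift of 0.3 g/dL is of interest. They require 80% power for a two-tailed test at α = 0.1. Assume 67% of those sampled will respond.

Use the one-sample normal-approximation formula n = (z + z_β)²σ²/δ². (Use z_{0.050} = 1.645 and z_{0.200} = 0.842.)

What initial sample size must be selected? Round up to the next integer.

n = 263

n = (z_{α/2} + z_β)² · σ² / δ²
  = (1.645 + 0.842)² · 1.6² / 0.3²
  = 6.1852 · 2.56 / 0.09
  = 175.93
Adjust for 67% response: 175.93 / 0.67 = 262.59.
Round up → n = 263.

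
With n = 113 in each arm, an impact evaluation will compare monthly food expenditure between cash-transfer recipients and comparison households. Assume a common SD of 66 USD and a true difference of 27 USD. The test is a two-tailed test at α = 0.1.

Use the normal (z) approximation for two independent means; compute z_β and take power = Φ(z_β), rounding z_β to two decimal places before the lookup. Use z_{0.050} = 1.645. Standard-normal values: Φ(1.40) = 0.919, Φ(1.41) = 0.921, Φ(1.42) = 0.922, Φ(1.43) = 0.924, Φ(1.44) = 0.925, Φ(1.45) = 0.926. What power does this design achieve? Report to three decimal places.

z_β = δ·√(n/(σ₁²+σ₂²)) − z_{α/2}
    = 27 · √(113/8712) − 1.645
    = 27 · 0.11389 − 1.645
    = 3.0750 − 1.645 = 1.4300 → 1.43
Power = Φ(1.43) = 0.924.

Power ≈ 0.924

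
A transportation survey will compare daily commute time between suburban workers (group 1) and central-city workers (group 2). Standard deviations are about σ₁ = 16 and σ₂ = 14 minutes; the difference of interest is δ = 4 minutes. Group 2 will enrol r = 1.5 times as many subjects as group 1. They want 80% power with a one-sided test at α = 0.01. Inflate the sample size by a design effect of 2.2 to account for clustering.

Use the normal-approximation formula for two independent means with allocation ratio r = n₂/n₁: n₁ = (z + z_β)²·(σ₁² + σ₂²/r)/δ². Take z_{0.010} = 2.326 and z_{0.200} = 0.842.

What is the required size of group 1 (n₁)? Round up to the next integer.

n₁ = 534

n₁ = (z_α + z_β)² · (σ₁² + σ₂²/r) / δ²
   = (2.326 + 0.842)² · (16² + 14²/1.5) / 4²
   = 10.0362 · (256 + 130.6667) / 16
   = 10.0362 · 386.6667 / 16
   = 242.54
Design effect: 2.2 × 242.54 = 533.59.
Round up → n₁ = 534; n₂ = r·n₁ = 1.5 × 534 = 801.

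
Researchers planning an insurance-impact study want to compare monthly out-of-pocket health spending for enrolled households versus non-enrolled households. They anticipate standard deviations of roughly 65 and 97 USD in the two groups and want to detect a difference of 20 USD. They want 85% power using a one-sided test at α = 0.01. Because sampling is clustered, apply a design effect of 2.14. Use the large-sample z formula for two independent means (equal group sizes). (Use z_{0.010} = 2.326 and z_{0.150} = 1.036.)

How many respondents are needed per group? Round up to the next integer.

n = 825 per group

n = (z_α + z_β)² · (σ₁² + σ₂²) / δ²
  = (2.326 + 1.036)² · (65² + 97² = 13634) / 20²
  = 11.3030 · 13634 / 400
  = 385.26
Design effect: 2.14 × 385.26 = 824.47.
Round up → n = 825 per group.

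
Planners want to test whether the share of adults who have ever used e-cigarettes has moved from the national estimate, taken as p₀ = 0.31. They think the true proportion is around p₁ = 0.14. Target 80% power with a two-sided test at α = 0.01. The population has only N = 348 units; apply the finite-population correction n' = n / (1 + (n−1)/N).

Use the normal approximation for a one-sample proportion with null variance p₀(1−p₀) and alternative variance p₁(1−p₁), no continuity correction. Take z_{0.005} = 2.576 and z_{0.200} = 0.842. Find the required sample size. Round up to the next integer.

n = [z_{α/2}·√(p₀q₀) + z_β·√(p₁q₁)]² / (p₁ − p₀)²
  = [2.576·√(0.31·0.69) + 0.842·√(0.14·0.86)]² / (-0.17)²
  = [2.576·0.4625 + 0.842·0.3470]² / 0.0289
  = [1.4835]² / 0.0289
  = 76.16
Finite-population correction (N = 348): 76.16 / (1 + (76.16 − 1)/348) = 62.63.
Round up → n = 63.

n = 63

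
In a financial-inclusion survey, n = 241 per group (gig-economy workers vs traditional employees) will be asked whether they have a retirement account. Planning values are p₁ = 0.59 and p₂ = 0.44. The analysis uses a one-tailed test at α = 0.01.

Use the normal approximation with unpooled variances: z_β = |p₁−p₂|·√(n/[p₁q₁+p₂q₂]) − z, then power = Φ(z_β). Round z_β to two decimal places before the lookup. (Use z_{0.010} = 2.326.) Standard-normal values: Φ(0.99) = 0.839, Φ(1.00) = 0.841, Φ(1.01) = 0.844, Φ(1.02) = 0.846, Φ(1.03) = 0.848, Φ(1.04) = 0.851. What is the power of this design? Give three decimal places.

z_β = |p₁−p₂|·√(n/[p₁q₁+p₂q₂]) − z_α
    = 0.15 · √(241/0.4883) − 2.326
    = 0.15 · 22.2160 − 2.326
    = 3.3324 − 2.326 = 1.0064 → 1.01
Power = Φ(1.01) = 0.844.

Power ≈ 0.844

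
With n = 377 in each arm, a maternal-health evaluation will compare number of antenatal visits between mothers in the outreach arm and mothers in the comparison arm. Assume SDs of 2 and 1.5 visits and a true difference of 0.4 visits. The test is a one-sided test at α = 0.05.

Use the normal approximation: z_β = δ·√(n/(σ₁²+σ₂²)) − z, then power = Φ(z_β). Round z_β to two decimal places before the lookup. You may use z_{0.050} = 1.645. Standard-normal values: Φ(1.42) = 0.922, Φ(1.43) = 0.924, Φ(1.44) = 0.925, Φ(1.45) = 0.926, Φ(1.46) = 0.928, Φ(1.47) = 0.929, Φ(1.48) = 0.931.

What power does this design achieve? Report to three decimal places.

z_β = δ·√(n/(σ₁²+σ₂²)) − z_α
    = 0.4 · √(377/6.25) − 1.645
    = 0.4 · 7.76660 − 1.645
    = 3.1066 − 1.645 = 1.4616 → 1.46
Power = Φ(1.46) = 0.928.

Power ≈ 0.928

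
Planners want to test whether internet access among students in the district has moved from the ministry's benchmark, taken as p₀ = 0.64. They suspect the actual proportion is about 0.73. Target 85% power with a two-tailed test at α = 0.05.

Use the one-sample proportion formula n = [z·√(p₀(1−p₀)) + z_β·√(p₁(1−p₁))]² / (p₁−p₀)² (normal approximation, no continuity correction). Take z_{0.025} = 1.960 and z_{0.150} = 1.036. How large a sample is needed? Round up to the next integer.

n = 243

n = [z_{α/2}·√(p₀q₀) + z_β·√(p₁q₁)]² / (p₁ − p₀)²
  = [1.960·√(0.64·0.36) + 1.036·√(0.73·0.27)]² / (0.09)²
  = [1.960·0.4800 + 1.036·0.4440]² / 0.0081
  = [1.4007]² / 0.0081
  = 242.23
Round up → n = 243.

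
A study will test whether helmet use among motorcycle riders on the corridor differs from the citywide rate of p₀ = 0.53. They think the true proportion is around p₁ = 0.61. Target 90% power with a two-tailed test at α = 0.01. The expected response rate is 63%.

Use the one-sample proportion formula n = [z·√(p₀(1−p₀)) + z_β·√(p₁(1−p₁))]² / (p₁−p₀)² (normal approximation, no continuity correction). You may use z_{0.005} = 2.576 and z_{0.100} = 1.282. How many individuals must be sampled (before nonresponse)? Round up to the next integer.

n = [z_{α/2}·√(p₀q₀) + z_β·√(p₁q₁)]² / (p₁ − p₀)²
  = [2.576·√(0.53·0.47) + 1.282·√(0.61·0.39)]² / (0.08)²
  = [2.576·0.4991 + 1.282·0.4877]² / 0.0064
  = [1.9110]² / 0.0064
  = 570.60
Adjust for 63% response: 570.60 / 0.63 = 905.71.
Round up → n = 906.

n = 906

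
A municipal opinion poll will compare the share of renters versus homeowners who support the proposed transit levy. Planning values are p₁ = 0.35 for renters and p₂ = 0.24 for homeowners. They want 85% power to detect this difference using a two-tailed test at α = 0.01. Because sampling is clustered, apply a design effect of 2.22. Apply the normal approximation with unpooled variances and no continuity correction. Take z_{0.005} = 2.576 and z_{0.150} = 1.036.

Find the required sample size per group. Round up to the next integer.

n = (z_{α/2} + z_β)² · [p₁(1−p₁) + p₂(1−p₂)] / (p₁ − p₂)²
  = (2.576 + 1.036)² · (0.35·0.65 + 0.24·0.76) / (0.11)²
  = (3.612)² · (0.2275 + 0.1824) / 0.0121
  = 13.0465 · 0.4099 / 0.0121
  = 441.97
Design effect: 2.22 × 441.97 = 981.16.
Round up → n = 982 per group.

n = 982 per group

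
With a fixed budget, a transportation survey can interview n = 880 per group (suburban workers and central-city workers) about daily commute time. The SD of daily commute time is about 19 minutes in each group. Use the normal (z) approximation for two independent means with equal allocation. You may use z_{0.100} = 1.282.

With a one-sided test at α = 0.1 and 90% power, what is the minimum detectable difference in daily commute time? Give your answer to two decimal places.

Minimum detectable difference ≈ 2.32 minutes

δ = (z_α + z_β) · √((σ₁²+σ₂²)/n)
  = (1.282 + 1.282) · √(722/880)
  = 2.564 · √0.82045
  = 2.564 · 0.9058
  = 2.3224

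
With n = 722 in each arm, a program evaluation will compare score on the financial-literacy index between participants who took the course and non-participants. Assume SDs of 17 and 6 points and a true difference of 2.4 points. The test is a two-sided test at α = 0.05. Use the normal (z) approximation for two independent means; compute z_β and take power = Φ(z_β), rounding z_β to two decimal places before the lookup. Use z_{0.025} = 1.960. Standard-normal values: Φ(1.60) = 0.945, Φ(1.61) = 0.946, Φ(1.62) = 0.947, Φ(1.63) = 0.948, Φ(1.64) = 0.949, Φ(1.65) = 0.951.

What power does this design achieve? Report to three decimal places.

z_β = δ·√(n/(σ₁²+σ₂²)) − z_{α/2}
    = 2.4 · √(722/325) − 1.960
    = 2.4 · 1.49048 − 1.960
    = 3.5772 − 1.960 = 1.6172 → 1.62
Power = Φ(1.62) = 0.947.

Power ≈ 0.947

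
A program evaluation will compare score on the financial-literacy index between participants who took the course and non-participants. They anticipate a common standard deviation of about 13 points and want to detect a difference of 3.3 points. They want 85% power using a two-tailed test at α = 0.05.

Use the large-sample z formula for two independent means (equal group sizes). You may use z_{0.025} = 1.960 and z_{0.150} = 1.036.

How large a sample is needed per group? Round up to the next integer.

n = (z_{α/2} + z_β)² · (σ₁² + σ₂²) / δ²
  = (1.960 + 1.036)² · (2·13² = 338) / 3.3²
  = 8.9760 · 338 / 10.89
  = 278.59
Round up → n = 279 per group.

n = 279 per group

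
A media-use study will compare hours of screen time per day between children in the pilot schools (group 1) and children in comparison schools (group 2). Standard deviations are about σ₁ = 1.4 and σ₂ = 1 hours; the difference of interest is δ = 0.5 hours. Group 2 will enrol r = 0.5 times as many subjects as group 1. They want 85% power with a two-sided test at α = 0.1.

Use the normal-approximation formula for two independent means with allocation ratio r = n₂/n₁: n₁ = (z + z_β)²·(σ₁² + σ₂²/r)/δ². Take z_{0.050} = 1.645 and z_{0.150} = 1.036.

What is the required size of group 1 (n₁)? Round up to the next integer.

n₁ = (z_{α/2} + z_β)² · (σ₁² + σ₂²/r) / δ²
   = (1.645 + 1.036)² · (1.4² + 1²/0.5) / 0.5²
   = 7.1878 · (1.96 + 2) / 0.25
   = 7.1878 · 3.96 / 0.25
   = 113.85
Round up → n₁ = 114; n₂ = r·n₁ = 0.5 × 114 = 57.

n₁ = 114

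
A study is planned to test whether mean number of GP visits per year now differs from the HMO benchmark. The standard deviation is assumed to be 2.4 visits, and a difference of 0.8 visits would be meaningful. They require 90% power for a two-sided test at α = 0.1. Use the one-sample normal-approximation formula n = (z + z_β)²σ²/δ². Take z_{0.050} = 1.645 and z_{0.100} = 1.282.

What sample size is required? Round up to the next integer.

n = (z_{α/2} + z_β)² · σ² / δ²
  = (1.645 + 1.282)² · 2.4² / 0.8²
  = 8.5673 · 5.76 / 0.64
  = 77.11
Round up → n = 78.

n = 78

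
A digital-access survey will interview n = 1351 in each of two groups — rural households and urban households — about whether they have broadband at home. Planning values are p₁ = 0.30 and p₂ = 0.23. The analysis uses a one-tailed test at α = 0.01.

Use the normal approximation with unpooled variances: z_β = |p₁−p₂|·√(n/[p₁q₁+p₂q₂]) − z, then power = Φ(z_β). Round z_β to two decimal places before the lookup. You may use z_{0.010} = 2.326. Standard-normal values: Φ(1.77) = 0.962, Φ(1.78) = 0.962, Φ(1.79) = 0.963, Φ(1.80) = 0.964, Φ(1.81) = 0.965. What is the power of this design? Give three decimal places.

z_β = |p₁−p₂|·√(n/[p₁q₁+p₂q₂]) − z_α
    = 0.07 · √(1351/0.3871) − 2.326
    = 0.07 · 59.0767 − 2.326
    = 4.1354 − 2.326 = 1.8094 → 1.81
Power = Φ(1.81) = 0.965.

Power ≈ 0.965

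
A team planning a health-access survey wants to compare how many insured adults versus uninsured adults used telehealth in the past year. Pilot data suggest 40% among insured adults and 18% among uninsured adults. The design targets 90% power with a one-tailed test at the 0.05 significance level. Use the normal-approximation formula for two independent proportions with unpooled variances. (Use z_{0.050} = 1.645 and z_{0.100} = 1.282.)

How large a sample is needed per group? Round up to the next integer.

n = 69 per group

n = (z_α + z_β)² · [p₁(1−p₁) + p₂(1−p₂)] / (p₁ − p₂)²
  = (1.645 + 1.282)² · (0.40·0.60 + 0.18·0.82) / (0.22)²
  = (2.927)² · (0.2400 + 0.1476) / 0.0484
  = 8.5673 · 0.3876 / 0.0484
  = 68.61
Round up → n = 69 per group.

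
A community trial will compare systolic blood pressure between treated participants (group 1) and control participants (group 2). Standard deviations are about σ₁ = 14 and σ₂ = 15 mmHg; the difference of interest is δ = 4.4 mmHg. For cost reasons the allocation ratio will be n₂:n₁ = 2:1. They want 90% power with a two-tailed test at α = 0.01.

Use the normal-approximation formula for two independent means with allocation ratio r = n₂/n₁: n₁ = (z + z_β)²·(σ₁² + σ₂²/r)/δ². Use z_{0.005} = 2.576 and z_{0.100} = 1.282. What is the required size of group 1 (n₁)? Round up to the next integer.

n₁ = (z_{α/2} + z_β)² · (σ₁² + σ₂²/r) / δ²
   = (2.576 + 1.282)² · (14² + 15²/2) / 4.4²
   = 14.8842 · (196 + 112.5) / 19.36
   = 14.8842 · 308.5 / 19.36
   = 237.18
Round up → n₁ = 238; n₂ = r·n₁ = 2 × 238 = 476.

n₁ = 238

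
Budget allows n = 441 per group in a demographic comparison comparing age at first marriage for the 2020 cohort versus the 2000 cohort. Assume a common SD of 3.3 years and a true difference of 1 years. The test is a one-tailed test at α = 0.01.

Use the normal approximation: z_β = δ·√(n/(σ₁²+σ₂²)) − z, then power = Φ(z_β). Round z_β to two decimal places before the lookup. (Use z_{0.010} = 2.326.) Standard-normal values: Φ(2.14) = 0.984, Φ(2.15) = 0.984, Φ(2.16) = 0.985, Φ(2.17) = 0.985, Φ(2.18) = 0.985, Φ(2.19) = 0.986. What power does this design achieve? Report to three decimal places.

z_β = δ·√(n/(σ₁²+σ₂²)) − z_α
    = 1 · √(441/21.78) − 2.326
    = 1 · 4.49977 − 2.326
    = 4.4998 − 2.326 = 2.1738 → 2.17
Power = Φ(2.17) = 0.985.

Power ≈ 0.985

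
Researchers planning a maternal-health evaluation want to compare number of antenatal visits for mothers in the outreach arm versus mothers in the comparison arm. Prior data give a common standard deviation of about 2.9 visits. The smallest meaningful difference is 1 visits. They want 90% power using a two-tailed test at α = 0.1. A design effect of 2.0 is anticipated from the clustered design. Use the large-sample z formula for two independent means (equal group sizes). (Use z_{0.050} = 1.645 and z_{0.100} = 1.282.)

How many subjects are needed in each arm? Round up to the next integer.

n = (z_{α/2} + z_β)² · (σ₁² + σ₂²) / δ²
  = (1.645 + 1.282)² · (2·2.9² = 16.82) / 1²
  = 8.5673 · 16.82 / 1
  = 144.10
Design effect: 2.0 × 144.10 = 288.20.
Round up → n = 289 per group.

n = 289 per group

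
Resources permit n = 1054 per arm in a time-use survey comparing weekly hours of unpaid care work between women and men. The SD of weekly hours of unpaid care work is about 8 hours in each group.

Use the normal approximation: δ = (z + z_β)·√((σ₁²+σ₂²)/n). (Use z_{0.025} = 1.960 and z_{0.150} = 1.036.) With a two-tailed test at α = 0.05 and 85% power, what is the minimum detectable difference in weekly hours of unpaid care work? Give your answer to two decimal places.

Minimum detectable difference ≈ 1.04 hours

δ = (z_{α/2} + z_β) · √((σ₁²+σ₂²)/n)
  = (1.960 + 1.036) · √(128/1054)
  = 2.996 · √0.12144
  = 2.996 · 0.3485
  = 1.0441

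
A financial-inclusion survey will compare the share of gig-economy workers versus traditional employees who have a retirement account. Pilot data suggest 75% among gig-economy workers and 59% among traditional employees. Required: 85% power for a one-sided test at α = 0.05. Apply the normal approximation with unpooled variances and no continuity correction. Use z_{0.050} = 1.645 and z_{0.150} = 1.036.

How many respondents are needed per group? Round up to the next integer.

n = (z_α + z_β)² · [p₁(1−p₁) + p₂(1−p₂)] / (p₁ − p₂)²
  = (1.645 + 1.036)² · (0.75·0.25 + 0.59·0.41) / (0.16)²
  = (2.681)² · (0.1875 + 0.2419) / 0.0256
  = 7.1878 · 0.4294 / 0.0256
  = 120.56
Round up → n = 121 per group.

n = 121 per group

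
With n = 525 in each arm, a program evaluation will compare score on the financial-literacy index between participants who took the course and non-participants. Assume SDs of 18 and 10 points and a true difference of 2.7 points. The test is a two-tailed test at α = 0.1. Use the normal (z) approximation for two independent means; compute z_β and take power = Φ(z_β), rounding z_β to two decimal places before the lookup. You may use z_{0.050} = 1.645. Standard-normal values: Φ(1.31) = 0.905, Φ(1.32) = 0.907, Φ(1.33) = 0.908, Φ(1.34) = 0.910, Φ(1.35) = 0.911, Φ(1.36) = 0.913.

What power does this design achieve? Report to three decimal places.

z_β = δ·√(n/(σ₁²+σ₂²)) − z_{α/2}
    = 2.7 · √(525/424) − 1.645
    = 2.7 · 1.11275 − 1.645
    = 3.0044 − 1.645 = 1.3594 → 1.36
Power = Φ(1.36) = 0.913.

Power ≈ 0.913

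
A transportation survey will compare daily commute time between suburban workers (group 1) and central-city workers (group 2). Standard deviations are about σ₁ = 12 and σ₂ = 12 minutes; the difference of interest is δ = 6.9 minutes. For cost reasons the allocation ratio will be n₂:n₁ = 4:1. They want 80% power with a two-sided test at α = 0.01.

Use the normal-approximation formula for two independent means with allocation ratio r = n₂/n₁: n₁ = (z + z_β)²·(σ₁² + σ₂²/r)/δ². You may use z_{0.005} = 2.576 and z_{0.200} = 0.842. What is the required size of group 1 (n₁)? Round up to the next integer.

n₁ = 45

n₁ = (z_{α/2} + z_β)² · (σ₁² + σ₂²/r) / δ²
   = (2.576 + 0.842)² · (12² + 12²/4) / 6.9²
   = 11.6827 · (144 + 36) / 47.61
   = 11.6827 · 180 / 47.61
   = 44.17
Round up → n₁ = 45; n₂ = r·n₁ = 4 × 45 = 180.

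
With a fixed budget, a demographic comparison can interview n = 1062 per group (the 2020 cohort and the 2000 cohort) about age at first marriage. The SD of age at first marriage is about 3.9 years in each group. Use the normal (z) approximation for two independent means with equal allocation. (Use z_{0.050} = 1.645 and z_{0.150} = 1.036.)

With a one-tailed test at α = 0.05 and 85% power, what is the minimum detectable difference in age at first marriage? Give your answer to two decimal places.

Minimum detectable difference ≈ 0.45 years

δ = (z_α + z_β) · √((σ₁²+σ₂²)/n)
  = (1.645 + 1.036) · √(30.42/1062)
  = 2.681 · √0.02864
  = 2.681 · 0.1692
  = 0.4537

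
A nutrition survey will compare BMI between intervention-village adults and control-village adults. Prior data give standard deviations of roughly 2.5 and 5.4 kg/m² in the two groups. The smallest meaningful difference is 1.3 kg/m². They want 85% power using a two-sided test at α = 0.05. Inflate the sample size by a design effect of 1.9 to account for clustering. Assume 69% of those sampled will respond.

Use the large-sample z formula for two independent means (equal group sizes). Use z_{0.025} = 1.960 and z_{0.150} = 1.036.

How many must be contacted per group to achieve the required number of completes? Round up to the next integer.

n = (z_{α/2} + z_β)² · (σ₁² + σ₂²) / δ²
  = (1.960 + 1.036)² · (2.5² + 5.4² = 35.41) / 1.3²
  = 8.9760 · 35.41 / 1.69
  = 188.07
Design effect: 1.9 × 188.07 = 357.34.
Adjust for 69% response: 357.34 / 0.69 = 517.88.
Round up → n = 518 per group.

n = 518 per group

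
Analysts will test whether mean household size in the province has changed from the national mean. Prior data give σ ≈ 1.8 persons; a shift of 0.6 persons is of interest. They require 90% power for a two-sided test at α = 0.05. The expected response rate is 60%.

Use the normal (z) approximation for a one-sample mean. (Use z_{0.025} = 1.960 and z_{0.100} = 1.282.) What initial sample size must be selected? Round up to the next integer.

n = (z_{α/2} + z_β)² · σ² / δ²
  = (1.960 + 1.282)² · 1.8² / 0.6²
  = 10.5106 · 3.24 / 0.36
  = 94.60
Adjust for 60% response: 94.60 / 0.60 = 157.66.
Round up → n = 158.

n = 158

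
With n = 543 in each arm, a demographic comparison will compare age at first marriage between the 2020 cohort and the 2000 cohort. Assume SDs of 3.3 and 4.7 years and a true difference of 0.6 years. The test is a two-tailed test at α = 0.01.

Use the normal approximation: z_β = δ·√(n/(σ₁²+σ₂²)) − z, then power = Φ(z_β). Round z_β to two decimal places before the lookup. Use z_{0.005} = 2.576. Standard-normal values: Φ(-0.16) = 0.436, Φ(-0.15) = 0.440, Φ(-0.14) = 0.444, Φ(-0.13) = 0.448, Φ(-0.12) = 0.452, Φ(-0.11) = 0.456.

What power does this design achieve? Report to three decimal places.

Power ≈ 0.444

z_β = δ·√(n/(σ₁²+σ₂²)) − z_{α/2}
    = 0.6 · √(543/32.98) − 2.576
    = 0.6 · 4.05765 − 2.576
    = 2.4346 − 2.576 = -0.1414 → -0.14
Power = Φ(-0.14) = 0.444.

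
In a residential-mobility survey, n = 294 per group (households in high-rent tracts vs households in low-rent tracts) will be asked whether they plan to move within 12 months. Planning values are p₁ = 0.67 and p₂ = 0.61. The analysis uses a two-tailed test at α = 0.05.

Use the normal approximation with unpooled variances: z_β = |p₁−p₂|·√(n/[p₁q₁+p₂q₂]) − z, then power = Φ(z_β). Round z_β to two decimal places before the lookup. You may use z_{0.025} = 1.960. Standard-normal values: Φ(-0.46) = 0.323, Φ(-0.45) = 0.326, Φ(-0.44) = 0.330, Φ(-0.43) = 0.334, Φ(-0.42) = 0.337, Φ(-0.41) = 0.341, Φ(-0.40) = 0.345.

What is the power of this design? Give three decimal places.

Power ≈ 0.330

z_β = |p₁−p₂|·√(n/[p₁q₁+p₂q₂]) − z_{α/2}
    = 0.06 · √(294/0.4590) − 1.960
    = 0.06 · 25.3086 − 1.960
    = 1.5185 − 1.960 = -0.4415 → -0.44
Power = Φ(-0.44) = 0.330.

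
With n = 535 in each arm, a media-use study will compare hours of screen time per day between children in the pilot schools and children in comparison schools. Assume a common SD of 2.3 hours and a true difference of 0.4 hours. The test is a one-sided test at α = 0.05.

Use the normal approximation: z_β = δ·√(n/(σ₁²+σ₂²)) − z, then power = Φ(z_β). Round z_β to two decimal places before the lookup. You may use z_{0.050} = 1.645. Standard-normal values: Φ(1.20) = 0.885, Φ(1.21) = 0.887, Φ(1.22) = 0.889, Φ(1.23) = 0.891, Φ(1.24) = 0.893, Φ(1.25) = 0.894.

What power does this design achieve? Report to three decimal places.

Power ≈ 0.885

z_β = δ·√(n/(σ₁²+σ₂²)) − z_α
    = 0.4 · √(535/10.58) − 1.645
    = 0.4 · 7.11106 − 1.645
    = 2.8444 − 1.645 = 1.1994 → 1.20
Power = Φ(1.20) = 0.885.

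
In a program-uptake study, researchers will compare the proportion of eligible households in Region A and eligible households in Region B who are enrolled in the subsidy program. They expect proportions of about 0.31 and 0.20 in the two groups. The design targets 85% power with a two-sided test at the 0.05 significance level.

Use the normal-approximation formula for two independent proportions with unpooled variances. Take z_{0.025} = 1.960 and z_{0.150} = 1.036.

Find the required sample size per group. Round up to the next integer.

n = (z_{α/2} + z_β)² · [p₁(1−p₁) + p₂(1−p₂)] / (p₁ − p₂)²
  = (1.960 + 1.036)² · (0.31·0.69 + 0.20·0.80) / (0.11)²
  = (2.996)² · (0.2139 + 0.1600) / 0.0121
  = 8.9760 · 0.3739 / 0.0121
  = 277.37
Round up → n = 278 per group.

n = 278 per group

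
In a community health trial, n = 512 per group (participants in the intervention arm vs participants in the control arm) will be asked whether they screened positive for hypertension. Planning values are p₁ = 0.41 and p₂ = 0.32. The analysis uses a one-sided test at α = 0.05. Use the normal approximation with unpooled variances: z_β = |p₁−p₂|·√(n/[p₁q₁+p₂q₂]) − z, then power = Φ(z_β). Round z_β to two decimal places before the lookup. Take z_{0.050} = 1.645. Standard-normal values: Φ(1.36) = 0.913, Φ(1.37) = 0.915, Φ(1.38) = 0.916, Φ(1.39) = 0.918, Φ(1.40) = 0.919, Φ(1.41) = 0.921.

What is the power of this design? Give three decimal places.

z_β = |p₁−p₂|·√(n/[p₁q₁+p₂q₂]) − z_α
    = 0.09 · √(512/0.4595) − 1.645
    = 0.09 · 33.3805 − 1.645
    = 3.0042 − 1.645 = 1.3592 → 1.36
Power = Φ(1.36) = 0.913.

Power ≈ 0.913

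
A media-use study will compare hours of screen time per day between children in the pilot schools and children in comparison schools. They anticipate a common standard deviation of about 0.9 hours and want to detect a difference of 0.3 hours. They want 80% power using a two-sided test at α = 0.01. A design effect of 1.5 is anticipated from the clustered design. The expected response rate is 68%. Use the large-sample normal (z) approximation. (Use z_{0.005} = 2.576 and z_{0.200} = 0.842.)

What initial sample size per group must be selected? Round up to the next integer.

n = 464 per group

n = (z_{α/2} + z_β)² · (σ₁² + σ₂²) / δ²
  = (2.576 + 0.842)² · (2·0.9² = 1.62) / 0.3²
  = 11.6827 · 1.62 / 0.09
  = 210.29
Design effect: 1.5 × 210.29 = 315.43.
Adjust for 68% response: 315.43 / 0.68 = 463.87.
Round up → n = 464 per group.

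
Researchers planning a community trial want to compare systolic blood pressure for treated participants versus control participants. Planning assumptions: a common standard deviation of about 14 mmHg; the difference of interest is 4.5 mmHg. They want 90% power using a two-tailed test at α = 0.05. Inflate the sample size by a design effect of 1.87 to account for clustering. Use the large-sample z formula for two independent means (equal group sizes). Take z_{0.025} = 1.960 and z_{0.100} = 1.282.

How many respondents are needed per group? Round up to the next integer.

n = 381 per group

n = (z_{α/2} + z_β)² · (σ₁² + σ₂²) / δ²
  = (1.960 + 1.282)² · (2·14² = 392) / 4.5²
  = 10.5106 · 392 / 20.25
  = 203.46
Design effect: 1.87 × 203.46 = 380.48.
Round up → n = 381 per group.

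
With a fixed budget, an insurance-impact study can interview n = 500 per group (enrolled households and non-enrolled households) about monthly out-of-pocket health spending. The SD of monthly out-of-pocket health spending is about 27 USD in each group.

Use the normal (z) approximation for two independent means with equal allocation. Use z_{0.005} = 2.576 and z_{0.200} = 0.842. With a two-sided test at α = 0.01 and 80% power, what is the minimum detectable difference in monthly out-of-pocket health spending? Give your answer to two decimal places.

Minimum detectable difference ≈ 5.84 USD

δ = (z_{α/2} + z_β) · √((σ₁²+σ₂²)/n)
  = (2.576 + 0.842) · √(1458/500)
  = 3.418 · √2.916
  = 3.418 · 1.7076
  = 5.8367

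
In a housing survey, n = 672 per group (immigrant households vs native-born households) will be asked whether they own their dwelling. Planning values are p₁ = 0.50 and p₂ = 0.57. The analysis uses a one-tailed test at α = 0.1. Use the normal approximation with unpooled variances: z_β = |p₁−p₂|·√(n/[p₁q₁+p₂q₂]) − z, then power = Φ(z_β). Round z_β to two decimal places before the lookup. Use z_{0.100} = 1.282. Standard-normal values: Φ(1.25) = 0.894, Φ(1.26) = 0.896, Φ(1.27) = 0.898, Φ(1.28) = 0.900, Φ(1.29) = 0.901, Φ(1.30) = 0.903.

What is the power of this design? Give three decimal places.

z_β = |p₁−p₂|·√(n/[p₁q₁+p₂q₂]) − z_α
    = 0.07 · √(672/0.4951) − 1.282
    = 0.07 · 36.8416 − 1.282
    = 2.5789 − 1.282 = 1.2969 → 1.30
Power = Φ(1.30) = 0.903.

Power ≈ 0.903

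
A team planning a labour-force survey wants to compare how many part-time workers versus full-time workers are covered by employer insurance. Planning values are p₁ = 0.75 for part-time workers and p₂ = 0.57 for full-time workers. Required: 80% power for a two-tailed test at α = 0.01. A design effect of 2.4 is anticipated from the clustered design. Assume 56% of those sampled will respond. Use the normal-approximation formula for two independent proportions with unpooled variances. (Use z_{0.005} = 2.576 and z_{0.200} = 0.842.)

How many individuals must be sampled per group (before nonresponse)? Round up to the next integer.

n = 669 per group

n = (z_{α/2} + z_β)² · [p₁(1−p₁) + p₂(1−p₂)] / (p₁ − p₂)²
  = (2.576 + 0.842)² · (0.75·0.25 + 0.57·0.43) / (0.18)²
  = (3.418)² · (0.1875 + 0.2451) / 0.0324
  = 11.6827 · 0.4326 / 0.0324
  = 155.99
Design effect: 2.4 × 155.99 = 374.37.
Adjust for 56% response: 374.37 / 0.56 = 668.51.
Round up → n = 669 per group.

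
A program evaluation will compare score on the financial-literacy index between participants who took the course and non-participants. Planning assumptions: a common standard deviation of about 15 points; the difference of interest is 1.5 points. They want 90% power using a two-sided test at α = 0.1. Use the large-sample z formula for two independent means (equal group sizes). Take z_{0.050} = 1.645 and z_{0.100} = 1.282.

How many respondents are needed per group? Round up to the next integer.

n = 1714 per group

n = (z_{α/2} + z_β)² · (σ₁² + σ₂²) / δ²
  = (1.645 + 1.282)² · (2·15² = 450) / 1.5²
  = 8.5673 · 450 / 2.25
  = 1713.47
Round up → n = 1714 per group.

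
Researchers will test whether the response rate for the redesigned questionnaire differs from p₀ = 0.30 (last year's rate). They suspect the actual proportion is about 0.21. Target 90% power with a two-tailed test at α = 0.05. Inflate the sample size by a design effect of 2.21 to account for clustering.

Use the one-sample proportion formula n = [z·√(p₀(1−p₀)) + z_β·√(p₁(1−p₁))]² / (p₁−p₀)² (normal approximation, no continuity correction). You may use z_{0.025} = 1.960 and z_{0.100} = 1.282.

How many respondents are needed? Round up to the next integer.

n = 551

n = [z_{α/2}·√(p₀q₀) + z_β·√(p₁q₁)]² / (p₁ − p₀)²
  = [1.960·√(0.30·0.70) + 1.282·√(0.21·0.79)]² / (-0.09)²
  = [1.960·0.4583 + 1.282·0.4073]² / 0.0081
  = [1.4204]² / 0.0081
  = 249.06
Design effect: 2.21 × 249.06 = 550.43.
Round up → n = 551.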